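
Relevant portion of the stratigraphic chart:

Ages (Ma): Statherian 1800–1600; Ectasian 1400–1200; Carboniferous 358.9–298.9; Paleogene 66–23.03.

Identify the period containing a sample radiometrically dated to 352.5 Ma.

352.5 Ma lies between 358.9 and 298.9 Ma, so it falls in the Carboniferous.

Carboniferous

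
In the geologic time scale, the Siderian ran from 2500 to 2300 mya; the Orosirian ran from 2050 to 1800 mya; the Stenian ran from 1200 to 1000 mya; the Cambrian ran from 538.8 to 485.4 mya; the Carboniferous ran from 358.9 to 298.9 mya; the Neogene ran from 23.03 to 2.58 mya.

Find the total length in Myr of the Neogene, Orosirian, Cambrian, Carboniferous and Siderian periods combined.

Duration is start − end for each: (23.03 − 2.58) + (2050 − 1800) + (538.8 − 485.4) + (358.9 − 298.9) + (2500 − 2300).
That is 20.45 + 250 + 53.4 + 60 + 200, which totals 583.85 million years.

583.85 million years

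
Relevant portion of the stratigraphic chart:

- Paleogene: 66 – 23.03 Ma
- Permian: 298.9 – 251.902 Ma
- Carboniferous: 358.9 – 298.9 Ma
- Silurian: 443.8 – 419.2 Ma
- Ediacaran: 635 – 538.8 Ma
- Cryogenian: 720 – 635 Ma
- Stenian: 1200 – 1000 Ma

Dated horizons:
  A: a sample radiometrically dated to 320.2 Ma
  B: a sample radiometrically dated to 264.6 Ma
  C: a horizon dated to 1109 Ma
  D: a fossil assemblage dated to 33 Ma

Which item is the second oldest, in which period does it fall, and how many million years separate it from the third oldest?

Larger Ma means older, so oldest first: C 1109 > A 320.2 > B 264.6 > D 33.
Counting 2 along gives A (320.2 Ma); the excerpt puts that inside the Carboniferous, 358.9–298.9 Ma.
Next in line is B (264.6 Ma), and 320.2 − 264.6 = 55.6 Myr.

A, in the Carboniferous; 55.6 million years to B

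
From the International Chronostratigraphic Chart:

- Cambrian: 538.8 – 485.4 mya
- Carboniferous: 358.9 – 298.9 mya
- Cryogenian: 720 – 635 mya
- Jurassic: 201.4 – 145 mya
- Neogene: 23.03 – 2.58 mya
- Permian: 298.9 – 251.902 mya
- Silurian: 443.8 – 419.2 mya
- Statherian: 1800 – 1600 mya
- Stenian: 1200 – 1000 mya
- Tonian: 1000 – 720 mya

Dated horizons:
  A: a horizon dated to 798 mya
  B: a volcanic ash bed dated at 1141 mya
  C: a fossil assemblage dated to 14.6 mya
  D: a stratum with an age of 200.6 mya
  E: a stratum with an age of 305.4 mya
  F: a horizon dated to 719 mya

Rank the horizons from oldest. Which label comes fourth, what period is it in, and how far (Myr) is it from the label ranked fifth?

Sorted oldest-first by Ma: B (1141), A (798), F (719), E (305.4), D (200.6), C (14.6).
The fourth oldest is E at 305.4 Ma, which lies in 358.9–298.9 Ma: the Carboniferous.
The fifth oldest is D at 200.6 Ma; separation = |305.4 − 200.6| = 104.8 Myr.

E, in the Carboniferous; 104.8 million years to D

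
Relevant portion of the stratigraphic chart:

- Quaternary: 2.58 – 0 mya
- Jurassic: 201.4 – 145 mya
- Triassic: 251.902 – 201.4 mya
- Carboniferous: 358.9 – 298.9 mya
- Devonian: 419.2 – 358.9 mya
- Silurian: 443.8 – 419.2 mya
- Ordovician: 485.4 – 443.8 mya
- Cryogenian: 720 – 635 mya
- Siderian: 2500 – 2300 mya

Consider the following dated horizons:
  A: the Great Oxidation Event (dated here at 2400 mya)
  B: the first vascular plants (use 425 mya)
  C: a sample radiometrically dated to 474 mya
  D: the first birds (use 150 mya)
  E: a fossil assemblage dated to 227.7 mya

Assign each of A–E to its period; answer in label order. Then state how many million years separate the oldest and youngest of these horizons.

Match each age against the start–end ranges in the excerpt: A = 2400 Ma → Siderian (2500–2300); B = 425 Ma → Silurian (443.8–419.2); C = 474 Ma → Ordovician (485.4–443.8); D = 150 Ma → Jurassic (201.4–145); E = 227.7 Ma → Triassic (251.902–201.4).
The largest age is 2400 Ma and the smallest is 150 Ma; their difference is 2250 Myr.

A — Siderian; B — Silurian; C — Ordovician; D — Jurassic; E — Triassic; span 2250 million years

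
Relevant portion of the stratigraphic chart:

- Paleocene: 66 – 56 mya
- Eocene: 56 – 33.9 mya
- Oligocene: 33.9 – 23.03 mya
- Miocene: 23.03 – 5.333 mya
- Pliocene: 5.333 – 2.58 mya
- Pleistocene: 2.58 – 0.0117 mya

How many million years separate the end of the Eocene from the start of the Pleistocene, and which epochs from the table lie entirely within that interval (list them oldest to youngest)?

End of Eocene = 33.9 Ma; start of Pleistocene = 2.58 Ma.
Gap = 33.9 − 2.58 = 31.32 Myr.
Epochs wholly inside 33.9–2.58 Ma: Oligocene (33.9–23.03), Miocene (23.03–5.333), Pliocene (5.333–2.58).

31.32 million years; Oligocene, Miocene, Pliocene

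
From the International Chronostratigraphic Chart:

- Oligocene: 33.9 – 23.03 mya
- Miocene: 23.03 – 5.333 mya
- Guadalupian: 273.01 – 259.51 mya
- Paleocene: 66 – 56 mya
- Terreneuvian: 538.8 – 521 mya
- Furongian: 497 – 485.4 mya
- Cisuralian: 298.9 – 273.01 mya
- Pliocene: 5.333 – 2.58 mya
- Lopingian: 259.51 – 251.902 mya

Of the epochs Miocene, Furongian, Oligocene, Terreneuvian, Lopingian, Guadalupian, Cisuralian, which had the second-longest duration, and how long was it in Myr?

Durations: Miocene 17.697; Furongian 11.6; Oligocene 10.87; Terreneuvian 17.8; Lopingian 7.608; Guadalupian 13.5; Cisuralian 25.89 Myr.
Sorted longest-first: Cisuralian (25.89), Terreneuvian (17.8), Miocene (17.697), Guadalupian (13.5), Furongian (11.6), Oligocene (10.87), Lopingian (7.608).
The second longest is Terreneuvian at 17.8 Myr.

Terreneuvian, 17.8 million years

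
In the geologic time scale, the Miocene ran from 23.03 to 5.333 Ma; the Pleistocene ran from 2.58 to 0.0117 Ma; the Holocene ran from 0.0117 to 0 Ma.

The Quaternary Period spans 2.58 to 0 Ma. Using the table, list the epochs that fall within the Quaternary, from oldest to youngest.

Epochs with both bounds inside 2.58–0 Ma: Pleistocene (2.58–0.0117), Holocene (0.0117–0).

Pleistocene, Holocene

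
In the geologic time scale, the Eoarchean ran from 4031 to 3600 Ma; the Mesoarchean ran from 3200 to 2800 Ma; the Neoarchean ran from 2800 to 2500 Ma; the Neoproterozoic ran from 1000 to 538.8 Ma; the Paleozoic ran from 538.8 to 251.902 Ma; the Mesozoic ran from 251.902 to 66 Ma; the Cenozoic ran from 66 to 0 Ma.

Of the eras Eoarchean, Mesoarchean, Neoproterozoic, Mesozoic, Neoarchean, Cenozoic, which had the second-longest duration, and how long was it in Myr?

Durations: Eoarchean 431; Mesoarchean 400; Neoproterozoic 461.2; Mesozoic 185.902; Neoarchean 300; Cenozoic 66 Myr.
Sorted longest-first: Neoproterozoic (461.2), Eoarchean (431), Mesoarchean (400), Neoarchean (300), Mesozoic (185.902), Cenozoic (66).
The second longest is Eoarchean at 431 Myr.

Eoarchean, 431 million years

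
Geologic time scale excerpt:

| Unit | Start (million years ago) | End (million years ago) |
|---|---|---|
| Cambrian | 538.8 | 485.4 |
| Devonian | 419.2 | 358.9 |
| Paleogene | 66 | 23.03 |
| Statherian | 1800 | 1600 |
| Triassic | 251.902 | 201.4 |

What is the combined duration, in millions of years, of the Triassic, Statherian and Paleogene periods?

293.472 million years

Duration is start − end for each: (251.902 − 201.4) + (1800 − 1600) + (66 − 23.03).
That is 50.502 + 200 + 42.97, which totals 293.472 million years.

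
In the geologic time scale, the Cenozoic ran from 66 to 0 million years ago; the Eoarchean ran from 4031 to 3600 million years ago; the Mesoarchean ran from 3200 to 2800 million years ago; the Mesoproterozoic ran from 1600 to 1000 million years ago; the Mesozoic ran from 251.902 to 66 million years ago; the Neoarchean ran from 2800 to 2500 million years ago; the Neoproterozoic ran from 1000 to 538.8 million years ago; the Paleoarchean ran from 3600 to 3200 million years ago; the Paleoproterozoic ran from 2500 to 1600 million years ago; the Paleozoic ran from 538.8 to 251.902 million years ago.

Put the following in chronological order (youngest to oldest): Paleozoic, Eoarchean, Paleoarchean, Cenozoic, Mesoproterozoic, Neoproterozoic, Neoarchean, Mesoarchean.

Cenozoic, Paleozoic, Neoproterozoic, Mesoproterozoic, Neoarchean, Mesoarchean, Paleoarchean, Eoarchean

The oldest of these is Eoarchean (starts 4031 Ma) and the youngest is Cenozoic (ends 0 Ma).
In between, by decreasing start age: Paleoarchean (3600), Mesoarchean (3200), Neoarchean (2800), Mesoproterozoic (1600), Neoproterozoic (1000), Paleozoic (538.8).
Listing youngest first means reversing that sequence.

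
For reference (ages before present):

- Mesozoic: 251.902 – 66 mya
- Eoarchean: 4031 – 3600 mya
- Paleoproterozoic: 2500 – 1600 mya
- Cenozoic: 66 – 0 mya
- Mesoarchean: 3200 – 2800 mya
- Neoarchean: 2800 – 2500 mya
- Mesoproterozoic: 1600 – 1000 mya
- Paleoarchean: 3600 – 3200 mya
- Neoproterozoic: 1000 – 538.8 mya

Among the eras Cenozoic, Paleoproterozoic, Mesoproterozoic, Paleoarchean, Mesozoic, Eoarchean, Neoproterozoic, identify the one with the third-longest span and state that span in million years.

Neoproterozoic, 461.2 million years

Durations: Cenozoic 66; Paleoproterozoic 900; Mesoproterozoic 600; Paleoarchean 400; Mesozoic 185.902; Eoarchean 431; Neoproterozoic 461.2 Myr.
Sorted longest-first: Paleoproterozoic (900), Mesoproterozoic (600), Neoproterozoic (461.2), Eoarchean (431), Paleoarchean (400), Mesozoic (185.902), Cenozoic (66).
The third longest is Neoproterozoic at 461.2 Myr.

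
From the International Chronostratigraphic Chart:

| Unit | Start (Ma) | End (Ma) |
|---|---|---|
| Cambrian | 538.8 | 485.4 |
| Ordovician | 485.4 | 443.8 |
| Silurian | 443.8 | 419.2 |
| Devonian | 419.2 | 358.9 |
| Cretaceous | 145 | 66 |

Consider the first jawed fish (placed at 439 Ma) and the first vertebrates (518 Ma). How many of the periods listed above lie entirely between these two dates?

1

518 Ma sits inside the Cambrian (538.8–485.4) and 439 Ma inside the Silurian (443.8–419.2); neither of those is wholly between the two dates.
The listed periods lying completely between them are Ordovician — 1 in all.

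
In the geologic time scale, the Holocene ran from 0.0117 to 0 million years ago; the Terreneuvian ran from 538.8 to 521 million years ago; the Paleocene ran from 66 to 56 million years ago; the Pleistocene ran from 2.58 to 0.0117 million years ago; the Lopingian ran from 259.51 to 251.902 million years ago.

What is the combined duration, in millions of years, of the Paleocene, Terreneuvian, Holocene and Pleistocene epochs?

Duration is start − end for each: (66 − 56) + (538.8 − 521) + (0.0117 − 0) + (2.58 − 0.0117).
That is 10 + 17.8 + 0.0117 + 2.5683, which totals 30.38 million years.

30.38 million years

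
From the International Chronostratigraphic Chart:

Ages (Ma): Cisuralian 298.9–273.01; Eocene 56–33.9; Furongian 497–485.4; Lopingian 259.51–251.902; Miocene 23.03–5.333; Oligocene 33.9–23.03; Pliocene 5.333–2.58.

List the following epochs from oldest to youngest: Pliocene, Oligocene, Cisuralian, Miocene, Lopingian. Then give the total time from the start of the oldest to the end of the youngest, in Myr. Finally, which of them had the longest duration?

Cisuralian → Lopingian → Oligocene → Miocene → Pliocene; total span 296.32 Myr; longest is Cisuralian

From the excerpt: Pliocene 5.333–2.58; Oligocene 33.9–23.03; Cisuralian 298.9–273.01; Miocene 23.03–5.333; Lopingian 259.51–251.902 (Ma).
Larger Ma is earlier, so the oldest is Cisuralian and the youngest is Pliocene; oldest to youngest: Cisuralian, Lopingian, Oligocene, Miocene, Pliocene.
Oldest start 298.9 minus youngest end 2.58 gives 296.32 Myr overall.
Individual lengths (start − end): Cisuralian 25.89; Lopingian 7.608; Miocene 17.697; Oligocene 10.87; Pliocene 2.753. The largest is Cisuralian at 25.89 Myr.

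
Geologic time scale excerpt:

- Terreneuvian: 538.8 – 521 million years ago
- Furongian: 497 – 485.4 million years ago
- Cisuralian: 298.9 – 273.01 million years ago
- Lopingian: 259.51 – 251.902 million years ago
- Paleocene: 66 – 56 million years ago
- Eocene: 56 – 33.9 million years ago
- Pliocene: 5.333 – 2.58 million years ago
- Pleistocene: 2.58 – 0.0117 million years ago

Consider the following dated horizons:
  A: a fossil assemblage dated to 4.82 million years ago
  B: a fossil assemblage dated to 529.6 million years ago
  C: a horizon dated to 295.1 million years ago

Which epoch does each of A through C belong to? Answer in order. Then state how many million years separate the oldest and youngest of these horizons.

A: 4.82 Ma lies in 5.333–2.58 Ma, so Pliocene.
B: 529.6 Ma lies in 538.8–521 Ma, so Terreneuvian.
C: 295.1 Ma lies in 298.9–273.01 Ma, so Cisuralian.
Oldest = 529.6 Ma, youngest = 4.82 Ma → span 524.78 Myr.

A — Pliocene; B — Terreneuvian; C — Cisuralian; span 524.78 million years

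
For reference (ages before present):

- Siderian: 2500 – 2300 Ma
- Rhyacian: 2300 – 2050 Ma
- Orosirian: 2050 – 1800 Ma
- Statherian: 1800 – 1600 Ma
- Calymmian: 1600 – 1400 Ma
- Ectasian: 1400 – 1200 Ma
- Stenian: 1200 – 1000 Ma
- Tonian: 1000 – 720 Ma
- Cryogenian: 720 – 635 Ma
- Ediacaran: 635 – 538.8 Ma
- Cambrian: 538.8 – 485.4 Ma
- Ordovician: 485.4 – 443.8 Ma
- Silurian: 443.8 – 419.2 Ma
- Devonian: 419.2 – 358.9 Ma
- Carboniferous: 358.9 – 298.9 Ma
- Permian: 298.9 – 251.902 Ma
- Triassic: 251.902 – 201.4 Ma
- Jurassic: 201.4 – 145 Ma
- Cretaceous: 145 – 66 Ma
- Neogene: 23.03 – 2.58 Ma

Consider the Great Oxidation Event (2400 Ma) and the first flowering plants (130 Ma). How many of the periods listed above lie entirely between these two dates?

17

The older date is 2400 Ma and the younger is 130 Ma.
Periods with start < 2400 and end > 130 Ma: Rhyacian (2300–2050), Orosirian (2050–1800), Statherian (1800–1600), Calymmian (1600–1400), Ectasian (1400–1200), Stenian (1200–1000), Tonian (1000–720), Cryogenian (720–635), Ediacaran (635–538.8), Cambrian (538.8–485.4), Ordovician (485.4–443.8), Silurian (443.8–419.2), Devonian (419.2–358.9), Carboniferous (358.9–298.9), Permian (298.9–251.902), Triassic (251.902–201.4), Jurassic (201.4–145).
That is 17 complete periods.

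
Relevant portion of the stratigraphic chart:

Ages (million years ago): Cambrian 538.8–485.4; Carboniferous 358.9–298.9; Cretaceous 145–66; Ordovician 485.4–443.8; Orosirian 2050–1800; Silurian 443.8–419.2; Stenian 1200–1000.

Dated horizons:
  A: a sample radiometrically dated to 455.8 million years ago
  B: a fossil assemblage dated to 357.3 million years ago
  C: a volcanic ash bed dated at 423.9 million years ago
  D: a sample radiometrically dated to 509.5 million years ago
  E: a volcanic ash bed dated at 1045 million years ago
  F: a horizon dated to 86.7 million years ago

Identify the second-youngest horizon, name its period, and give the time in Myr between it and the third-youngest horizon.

B, in the Carboniferous; 66.6 million years to C

Sorted youngest-first by Ma: F (86.7), B (357.3), C (423.9), A (455.8), D (509.5), E (1045).
The second youngest is B at 357.3 Ma, which lies in 358.9–298.9 Ma: the Carboniferous.
The third youngest is C at 423.9 Ma; separation = |357.3 − 423.9| = 66.6 Myr.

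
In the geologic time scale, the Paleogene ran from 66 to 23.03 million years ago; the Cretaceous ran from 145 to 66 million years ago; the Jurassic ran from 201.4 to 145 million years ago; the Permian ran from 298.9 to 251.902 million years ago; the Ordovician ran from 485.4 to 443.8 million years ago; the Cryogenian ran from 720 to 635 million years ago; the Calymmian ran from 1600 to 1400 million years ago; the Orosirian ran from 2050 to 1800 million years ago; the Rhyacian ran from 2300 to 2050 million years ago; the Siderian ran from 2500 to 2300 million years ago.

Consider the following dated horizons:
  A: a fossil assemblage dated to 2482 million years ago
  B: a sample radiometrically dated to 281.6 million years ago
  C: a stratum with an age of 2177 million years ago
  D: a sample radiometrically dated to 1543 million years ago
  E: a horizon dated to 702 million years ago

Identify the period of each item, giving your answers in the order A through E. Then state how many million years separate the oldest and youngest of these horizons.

A — Siderian; B — Permian; C — Rhyacian; D — Calymmian; E — Cryogenian; span 2200.4 million years

A: 2482 Ma lies in 2500–2300 Ma, so Siderian.
B: 281.6 Ma lies in 298.9–251.902 Ma, so Permian.
C: 2177 Ma lies in 2300–2050 Ma, so Rhyacian.
D: 1543 Ma lies in 1600–1400 Ma, so Calymmian.
E: 702 Ma lies in 720–635 Ma, so Cryogenian.
Oldest = 2482 Ma, youngest = 281.6 Ma → span 2200.4 Myr.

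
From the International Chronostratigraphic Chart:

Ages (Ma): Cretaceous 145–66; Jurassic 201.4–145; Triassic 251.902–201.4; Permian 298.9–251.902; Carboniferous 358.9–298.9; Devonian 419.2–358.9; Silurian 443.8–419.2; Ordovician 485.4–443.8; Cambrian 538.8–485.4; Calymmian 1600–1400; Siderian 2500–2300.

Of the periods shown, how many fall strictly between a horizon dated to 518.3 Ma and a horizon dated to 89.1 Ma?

7

518.3 Ma sits inside the Cambrian (538.8–485.4) and 89.1 Ma inside the Cretaceous (145–66); neither of those is wholly between the two dates.
The listed periods lying completely between them are Ordovician, Silurian, Devonian, Carboniferous, Permian, Triassic, Jurassic — 7 in all.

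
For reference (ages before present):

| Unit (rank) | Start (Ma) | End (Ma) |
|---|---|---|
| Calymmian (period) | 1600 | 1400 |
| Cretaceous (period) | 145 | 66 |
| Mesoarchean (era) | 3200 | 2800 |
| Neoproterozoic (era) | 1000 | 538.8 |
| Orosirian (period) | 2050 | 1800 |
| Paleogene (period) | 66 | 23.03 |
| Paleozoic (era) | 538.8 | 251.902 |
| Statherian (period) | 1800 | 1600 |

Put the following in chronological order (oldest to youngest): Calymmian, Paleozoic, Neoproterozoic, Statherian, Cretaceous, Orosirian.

Orosirian, then Statherian, then Calymmian, then Neoproterozoic, then Paleozoic, then Cretaceous

Sorting by start age (descending Ma, since larger Ma = older): Orosirian began 2050, Statherian began 1800, Calymmian began 1600, Neoproterozoic began 1000, Paleozoic began 538.8, Cretaceous began 145.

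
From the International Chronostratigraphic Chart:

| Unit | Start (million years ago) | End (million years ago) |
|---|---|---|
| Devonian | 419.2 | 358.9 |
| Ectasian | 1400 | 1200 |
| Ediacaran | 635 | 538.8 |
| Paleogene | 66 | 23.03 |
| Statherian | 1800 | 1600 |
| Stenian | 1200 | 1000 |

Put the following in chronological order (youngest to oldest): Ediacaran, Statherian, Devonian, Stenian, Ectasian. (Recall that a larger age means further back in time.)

Sorting by start age (ascending Ma, since larger Ma = older): Devonian start 419.2, Ediacaran start 635, Stenian start 1200, Ectasian start 1400, Statherian start 1800.

Devonian, then Ediacaran, then Stenian, then Ectasian, then Statherian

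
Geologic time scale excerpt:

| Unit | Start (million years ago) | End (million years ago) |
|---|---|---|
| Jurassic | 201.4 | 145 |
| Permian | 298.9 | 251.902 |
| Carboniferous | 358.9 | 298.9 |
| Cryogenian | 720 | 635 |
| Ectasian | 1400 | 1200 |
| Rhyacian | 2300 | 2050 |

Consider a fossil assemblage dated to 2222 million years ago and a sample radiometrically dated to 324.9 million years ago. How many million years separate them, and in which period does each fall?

Elapsed time: 2222 − 324.9 = 1897.1 Myr.
2222 Ma lies within 2300–2050 Ma: Rhyacian.
324.9 Ma lies within 358.9–298.9 Ma: Carboniferous.

1897.1 million years apart; the first in the Rhyacian, the second in the Carboniferous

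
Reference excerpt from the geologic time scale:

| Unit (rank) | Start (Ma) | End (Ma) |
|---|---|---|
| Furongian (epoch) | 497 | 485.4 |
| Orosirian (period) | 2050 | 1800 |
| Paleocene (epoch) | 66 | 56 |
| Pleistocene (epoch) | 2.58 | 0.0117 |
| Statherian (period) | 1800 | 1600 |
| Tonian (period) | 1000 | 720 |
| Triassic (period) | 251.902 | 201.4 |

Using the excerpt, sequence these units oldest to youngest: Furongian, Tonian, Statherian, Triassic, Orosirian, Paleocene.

The oldest of these is Orosirian (starts 2050 Ma) and the youngest is Paleocene (ends 56 Ma).
In between, by decreasing start age: Statherian (1800), Tonian (1000), Furongian (497), Triassic (251.902).

Orosirian, Statherian, Tonian, Furongian, Triassic, Paleocene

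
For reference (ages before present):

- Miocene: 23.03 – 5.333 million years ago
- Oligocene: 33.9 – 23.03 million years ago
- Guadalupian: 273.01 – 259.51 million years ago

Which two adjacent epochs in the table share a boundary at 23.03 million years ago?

Oligocene and Miocene

The Oligocene ends at 23.03 million years ago and the Miocene begins at 23.03 million years ago, so they share that boundary.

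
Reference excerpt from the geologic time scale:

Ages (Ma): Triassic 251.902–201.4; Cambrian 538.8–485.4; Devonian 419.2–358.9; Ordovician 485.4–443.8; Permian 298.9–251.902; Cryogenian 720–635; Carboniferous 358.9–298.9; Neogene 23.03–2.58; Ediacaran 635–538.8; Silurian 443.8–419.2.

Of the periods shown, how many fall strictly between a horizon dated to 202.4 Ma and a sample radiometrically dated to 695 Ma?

695 Ma sits inside the Cryogenian (720–635) and 202.4 Ma inside the Triassic (251.902–201.4); neither of those is wholly between the two dates.
The listed periods lying completely between them are Ediacaran, Cambrian, Ordovician, Silurian, Devonian, Carboniferous, Permian — 7 in all.

7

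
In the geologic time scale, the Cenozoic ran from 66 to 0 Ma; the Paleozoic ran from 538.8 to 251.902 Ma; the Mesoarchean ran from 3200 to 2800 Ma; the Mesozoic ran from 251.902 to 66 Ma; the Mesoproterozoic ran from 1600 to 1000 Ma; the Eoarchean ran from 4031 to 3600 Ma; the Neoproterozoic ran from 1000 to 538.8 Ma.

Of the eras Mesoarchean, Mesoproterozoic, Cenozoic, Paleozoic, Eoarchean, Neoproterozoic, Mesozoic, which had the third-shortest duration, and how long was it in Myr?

Durations: Mesoarchean 400; Mesoproterozoic 600; Cenozoic 66; Paleozoic 286.898; Eoarchean 431; Neoproterozoic 461.2; Mesozoic 185.902 Myr.
Sorted shortest-first: Cenozoic (66), Mesozoic (185.902), Paleozoic (286.898), Mesoarchean (400), Eoarchean (431), Neoproterozoic (461.2), Mesoproterozoic (600).
The third shortest is Paleozoic at 286.898 Myr.

Paleozoic, 286.898 million years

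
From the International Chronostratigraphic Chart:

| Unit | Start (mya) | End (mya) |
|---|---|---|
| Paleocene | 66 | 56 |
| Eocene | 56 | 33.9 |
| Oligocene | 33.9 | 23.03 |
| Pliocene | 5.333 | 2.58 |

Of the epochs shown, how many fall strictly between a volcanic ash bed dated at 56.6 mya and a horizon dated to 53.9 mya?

Checking each listed span, none has both start < 56.6 Ma and end > 53.9 Ma — every epoch straddles one of the two dates or lies outside them — so the count is 0.

0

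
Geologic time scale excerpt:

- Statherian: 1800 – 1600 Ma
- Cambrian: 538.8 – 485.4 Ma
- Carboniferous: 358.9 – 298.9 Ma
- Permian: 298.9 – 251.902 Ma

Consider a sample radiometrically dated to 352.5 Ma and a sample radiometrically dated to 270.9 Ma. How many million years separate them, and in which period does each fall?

81.6 million years apart; the first in the Carboniferous, the second in the Permian

Elapsed time: 352.5 − 270.9 = 81.6 Myr.
352.5 Ma lies within 358.9–298.9 Ma: Carboniferous.
270.9 Ma lies within 298.9–251.902 Ma: Permian.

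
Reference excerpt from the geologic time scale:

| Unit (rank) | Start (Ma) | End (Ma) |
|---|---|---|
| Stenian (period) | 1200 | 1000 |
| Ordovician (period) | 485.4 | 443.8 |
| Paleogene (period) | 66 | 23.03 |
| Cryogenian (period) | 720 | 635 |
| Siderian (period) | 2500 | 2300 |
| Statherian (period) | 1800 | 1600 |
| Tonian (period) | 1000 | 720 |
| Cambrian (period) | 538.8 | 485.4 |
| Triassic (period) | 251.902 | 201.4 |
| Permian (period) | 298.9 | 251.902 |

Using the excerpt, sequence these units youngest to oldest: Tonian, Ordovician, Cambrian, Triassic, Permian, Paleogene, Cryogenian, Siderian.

Read off each span (Ma): Tonian 1000–720; Ordovician 485.4–443.8; Cambrian 538.8–485.4; Triassic 251.902–201.4; Permian 298.9–251.902; Paleogene 66–23.03; Cryogenian 720–635; Siderian 2500–2300.
Larger Ma is older, so oldest→youngest is Siderian, Tonian, Cryogenian, Cambrian, Ordovician, Permian, Triassic, Paleogene; reverse it for youngest→oldest.

Paleogene, Triassic, Permian, Ordovician, Cambrian, Cryogenian, Tonian, Siderian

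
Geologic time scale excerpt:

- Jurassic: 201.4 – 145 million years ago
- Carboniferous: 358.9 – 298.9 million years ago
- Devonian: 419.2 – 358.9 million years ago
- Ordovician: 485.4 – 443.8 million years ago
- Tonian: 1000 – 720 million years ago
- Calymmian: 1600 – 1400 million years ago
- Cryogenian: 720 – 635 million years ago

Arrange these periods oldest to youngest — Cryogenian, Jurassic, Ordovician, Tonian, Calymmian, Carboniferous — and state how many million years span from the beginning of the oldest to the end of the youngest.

Calymmian, Tonian, Cryogenian, Ordovician, Carboniferous, Jurassic; total span 1455 Myr

From the excerpt: Cryogenian 720–635; Jurassic 201.4–145; Ordovician 485.4–443.8; Tonian 1000–720; Calymmian 1600–1400; Carboniferous 358.9–298.9 (Ma).
Larger Ma is earlier, so the oldest is Calymmian and the youngest is Jurassic; oldest to youngest: Calymmian, Tonian, Cryogenian, Ordovician, Carboniferous, Jurassic.
Oldest start 1600 minus youngest end 145 gives 1455 Myr overall.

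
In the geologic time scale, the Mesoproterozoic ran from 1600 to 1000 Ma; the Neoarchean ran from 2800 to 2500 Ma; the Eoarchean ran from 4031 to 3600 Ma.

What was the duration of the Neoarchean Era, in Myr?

2800 − 2500 = 300 million years.

300 million years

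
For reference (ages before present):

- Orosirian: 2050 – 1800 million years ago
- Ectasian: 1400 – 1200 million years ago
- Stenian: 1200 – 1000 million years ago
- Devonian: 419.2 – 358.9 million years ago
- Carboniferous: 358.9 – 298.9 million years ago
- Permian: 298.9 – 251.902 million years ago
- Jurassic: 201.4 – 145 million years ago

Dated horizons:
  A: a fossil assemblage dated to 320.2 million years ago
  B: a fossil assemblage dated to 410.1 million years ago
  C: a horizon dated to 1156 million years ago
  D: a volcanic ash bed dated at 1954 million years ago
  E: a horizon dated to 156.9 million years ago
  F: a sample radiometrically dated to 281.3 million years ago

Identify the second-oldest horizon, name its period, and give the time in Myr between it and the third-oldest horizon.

Sorted oldest-first by Ma: D (1954), C (1156), B (410.1), A (320.2), F (281.3), E (156.9).
The second oldest is C at 1156 Ma, which lies in 1200–1000 Ma: the Stenian.
The third oldest is B at 410.1 Ma; separation = |1156 − 410.1| = 745.9 Myr.

C, in the Stenian; 745.9 million years to B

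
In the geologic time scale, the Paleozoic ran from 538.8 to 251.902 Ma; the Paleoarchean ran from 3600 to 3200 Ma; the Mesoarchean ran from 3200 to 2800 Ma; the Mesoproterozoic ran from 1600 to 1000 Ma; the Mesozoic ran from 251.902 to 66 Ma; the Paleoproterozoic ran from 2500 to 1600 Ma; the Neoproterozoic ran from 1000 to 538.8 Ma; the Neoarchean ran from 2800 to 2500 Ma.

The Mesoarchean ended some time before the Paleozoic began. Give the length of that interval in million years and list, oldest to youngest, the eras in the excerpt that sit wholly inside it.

End of Mesoarchean = 2800 Ma; start of Paleozoic = 538.8 Ma.
Gap = 2800 − 538.8 = 2261.2 Myr.
Eras wholly inside 2800–538.8 Ma: Neoarchean (2800–2500), Paleoproterozoic (2500–1600), Mesoproterozoic (1600–1000), Neoproterozoic (1000–538.8).

2261.2 million years; Neoarchean, Paleoproterozoic, Mesoproterozoic, Neoproterozoic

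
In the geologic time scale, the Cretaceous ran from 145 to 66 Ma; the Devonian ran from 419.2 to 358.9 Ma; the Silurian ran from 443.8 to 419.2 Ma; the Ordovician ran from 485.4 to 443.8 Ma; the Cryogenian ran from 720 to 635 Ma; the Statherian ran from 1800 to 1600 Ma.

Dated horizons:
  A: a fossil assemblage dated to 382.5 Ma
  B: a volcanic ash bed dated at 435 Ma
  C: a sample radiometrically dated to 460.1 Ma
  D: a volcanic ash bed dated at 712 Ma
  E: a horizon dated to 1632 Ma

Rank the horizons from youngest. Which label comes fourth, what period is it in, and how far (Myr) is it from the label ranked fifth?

D, in the Cryogenian; 920 million years to E

Sorted youngest-first by Ma: A (382.5), B (435), C (460.1), D (712), E (1632).
The fourth youngest is D at 712 Ma, which lies in 720–635 Ma: the Cryogenian.
The fifth youngest is E at 1632 Ma; separation = |712 − 1632| = 920 Myr.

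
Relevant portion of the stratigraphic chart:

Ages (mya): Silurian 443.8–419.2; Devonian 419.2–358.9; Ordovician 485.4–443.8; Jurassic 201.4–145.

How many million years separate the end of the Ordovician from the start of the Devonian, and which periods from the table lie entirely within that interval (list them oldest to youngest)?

The Ordovician closes at 443.8 Ma and the Devonian opens at 419.2 Ma, so the interval is 443.8 − 419.2 = 24.6 Myr.
A period fits inside if it starts at or after 443.8 Ma and ends at or before 419.2 Ma; oldest first that gives Silurian.

24.6 million years; Silurian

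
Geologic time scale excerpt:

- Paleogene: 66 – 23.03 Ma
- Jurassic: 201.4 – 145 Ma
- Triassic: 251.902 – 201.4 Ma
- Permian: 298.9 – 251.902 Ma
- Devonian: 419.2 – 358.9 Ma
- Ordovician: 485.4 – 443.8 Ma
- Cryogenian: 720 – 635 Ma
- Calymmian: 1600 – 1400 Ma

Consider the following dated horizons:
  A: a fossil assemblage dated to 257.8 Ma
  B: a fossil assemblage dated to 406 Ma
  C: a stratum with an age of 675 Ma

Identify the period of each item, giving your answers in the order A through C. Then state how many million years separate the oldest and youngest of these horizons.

A: 257.8 Ma lies in 298.9–251.902 Ma, so Permian.
B: 406 Ma lies in 419.2–358.9 Ma, so Devonian.
C: 675 Ma lies in 720–635 Ma, so Cryogenian.
Oldest = 675 Ma, youngest = 257.8 Ma → span 417.2 Myr.

A — Permian; B — Devonian; C — Cryogenian; span 417.2 million years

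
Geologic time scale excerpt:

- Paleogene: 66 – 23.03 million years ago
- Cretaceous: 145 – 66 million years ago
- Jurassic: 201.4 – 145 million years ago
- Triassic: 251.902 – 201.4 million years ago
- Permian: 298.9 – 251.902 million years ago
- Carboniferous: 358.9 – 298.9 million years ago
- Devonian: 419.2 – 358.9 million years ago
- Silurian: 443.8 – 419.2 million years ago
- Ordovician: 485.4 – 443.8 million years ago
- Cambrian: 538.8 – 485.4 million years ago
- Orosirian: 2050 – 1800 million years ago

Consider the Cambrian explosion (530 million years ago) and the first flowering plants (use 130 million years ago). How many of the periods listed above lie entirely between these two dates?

The older date is 530 Ma and the younger is 130 Ma.
Periods with start < 530 and end > 130 Ma: Ordovician (485.4–443.8), Silurian (443.8–419.2), Devonian (419.2–358.9), Carboniferous (358.9–298.9), Permian (298.9–251.902), Triassic (251.902–201.4), Jurassic (201.4–145).
That is 7 complete periods.

7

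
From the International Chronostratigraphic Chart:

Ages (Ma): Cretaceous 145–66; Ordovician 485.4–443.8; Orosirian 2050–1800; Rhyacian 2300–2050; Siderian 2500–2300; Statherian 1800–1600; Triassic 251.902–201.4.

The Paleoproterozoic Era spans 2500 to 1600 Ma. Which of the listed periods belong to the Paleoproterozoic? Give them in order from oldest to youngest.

Siderian, Rhyacian, Orosirian, Statherian

Periods with both bounds inside 2500–1600 Ma: Siderian (2500–2300), Rhyacian (2300–2050), Orosirian (2050–1800), Statherian (1800–1600).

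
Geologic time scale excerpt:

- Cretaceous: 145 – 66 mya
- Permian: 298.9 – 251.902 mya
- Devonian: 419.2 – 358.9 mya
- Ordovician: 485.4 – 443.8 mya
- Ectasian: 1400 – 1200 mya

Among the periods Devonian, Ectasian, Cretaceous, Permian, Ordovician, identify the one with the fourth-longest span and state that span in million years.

Permian, 46.998 million years

Start − end for each: Devonian 419.2 − 358.9 = 60.3; Ectasian 1400 − 1200 = 200; Cretaceous 145 − 66 = 79; Permian 298.9 − 251.902 = 46.998; Ordovician 485.4 − 443.8 = 41.6.
Ranking these from longest: Ectasian > Cretaceous > Devonian > Permian > Ordovician.
Position 4 in that ranking is Permian, which lasted 46.998 Myr.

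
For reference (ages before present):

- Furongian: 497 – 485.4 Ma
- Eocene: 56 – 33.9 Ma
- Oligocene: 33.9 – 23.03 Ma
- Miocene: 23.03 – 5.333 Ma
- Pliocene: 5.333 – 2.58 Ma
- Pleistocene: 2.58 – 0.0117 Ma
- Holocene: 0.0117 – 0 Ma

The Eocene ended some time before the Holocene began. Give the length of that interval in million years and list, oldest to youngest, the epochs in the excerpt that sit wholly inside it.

33.8883 million years; Oligocene, Miocene, Pliocene, Pleistocene

The Eocene closes at 33.9 Ma and the Holocene opens at 0.0117 Ma, so the interval is 33.9 − 0.0117 = 33.8883 Myr.
An epoch fits inside if it starts at or after 33.9 Ma and ends at or before 0.0117 Ma; oldest first that gives Oligocene, Miocene, Pliocene, Pleistocene.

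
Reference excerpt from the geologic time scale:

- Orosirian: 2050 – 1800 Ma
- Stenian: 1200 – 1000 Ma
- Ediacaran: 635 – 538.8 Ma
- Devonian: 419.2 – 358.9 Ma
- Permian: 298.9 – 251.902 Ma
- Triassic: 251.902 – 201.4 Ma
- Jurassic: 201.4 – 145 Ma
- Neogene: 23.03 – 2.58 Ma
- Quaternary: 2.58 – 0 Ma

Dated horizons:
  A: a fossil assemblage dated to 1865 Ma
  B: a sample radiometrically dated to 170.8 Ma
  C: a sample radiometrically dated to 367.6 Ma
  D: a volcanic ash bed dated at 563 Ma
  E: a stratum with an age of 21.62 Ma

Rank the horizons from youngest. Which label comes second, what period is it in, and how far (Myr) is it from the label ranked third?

B, in the Jurassic; 196.8 million years to C

Smaller Ma means younger, so youngest first: E 21.62 < B 170.8 < C 367.6 < D 563 < A 1865.
Counting 2 along gives B (170.8 Ma); the excerpt puts that inside the Jurassic, 201.4–145 Ma.
Next in line is C (367.6 Ma), and 367.6 − 170.8 = 196.8 Myr.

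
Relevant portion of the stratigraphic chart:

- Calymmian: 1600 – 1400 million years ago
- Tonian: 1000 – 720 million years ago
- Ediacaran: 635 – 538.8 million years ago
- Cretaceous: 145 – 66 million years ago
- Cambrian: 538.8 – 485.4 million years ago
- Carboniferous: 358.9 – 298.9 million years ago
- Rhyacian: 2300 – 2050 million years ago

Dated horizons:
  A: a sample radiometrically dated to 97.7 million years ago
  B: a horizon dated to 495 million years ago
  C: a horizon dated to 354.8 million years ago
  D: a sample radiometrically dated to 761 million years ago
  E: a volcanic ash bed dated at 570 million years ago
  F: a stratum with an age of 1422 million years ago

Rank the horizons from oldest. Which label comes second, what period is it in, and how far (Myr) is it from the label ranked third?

Sorted oldest-first by Ma: F (1422), D (761), E (570), B (495), C (354.8), A (97.7).
The second oldest is D at 761 Ma, which lies in 1000–720 Ma: the Tonian.
The third oldest is E at 570 Ma; separation = |761 − 570| = 191 Myr.

D, in the Tonian; 191 million years to E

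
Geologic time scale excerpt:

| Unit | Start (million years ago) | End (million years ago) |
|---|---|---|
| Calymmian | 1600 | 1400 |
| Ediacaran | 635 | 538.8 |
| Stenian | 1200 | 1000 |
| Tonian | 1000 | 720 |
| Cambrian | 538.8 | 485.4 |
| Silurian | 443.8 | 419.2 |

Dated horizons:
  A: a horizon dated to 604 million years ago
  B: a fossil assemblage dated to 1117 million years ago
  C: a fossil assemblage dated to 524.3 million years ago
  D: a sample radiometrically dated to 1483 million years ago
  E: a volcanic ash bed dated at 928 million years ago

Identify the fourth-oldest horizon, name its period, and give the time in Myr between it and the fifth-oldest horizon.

Larger Ma means older, so oldest first: D 1483 > B 1117 > E 928 > A 604 > C 524.3.
Counting 4 along gives A (604 Ma); the excerpt puts that inside the Ediacaran, 635–538.8 Ma.
Next in line is C (524.3 Ma), and 604 − 524.3 = 79.7 Myr.

A, in the Ediacaran; 79.7 million years to C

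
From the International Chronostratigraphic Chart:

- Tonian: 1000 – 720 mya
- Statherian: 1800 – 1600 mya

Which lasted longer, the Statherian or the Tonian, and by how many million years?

Statherian: 1800 − 1600 = 200 Myr.
Tonian: 1000 − 720 = 280 Myr.
Difference: 280 − 200 = 80 Myr, so the Tonian was longer.

Tonian, by 80 million years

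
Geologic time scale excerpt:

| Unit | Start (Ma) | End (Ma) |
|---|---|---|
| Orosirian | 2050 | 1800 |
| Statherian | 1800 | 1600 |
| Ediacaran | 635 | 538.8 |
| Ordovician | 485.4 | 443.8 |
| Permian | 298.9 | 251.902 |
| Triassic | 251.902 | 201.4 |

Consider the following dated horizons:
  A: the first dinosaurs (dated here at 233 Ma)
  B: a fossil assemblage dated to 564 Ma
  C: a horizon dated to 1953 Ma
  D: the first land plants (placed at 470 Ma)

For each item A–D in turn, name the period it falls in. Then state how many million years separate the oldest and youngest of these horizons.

A — Triassic; B — Ediacaran; C — Orosirian; D — Ordovician; span 1720 million years

Match each age against the start–end ranges in the excerpt: A = 233 Ma → Triassic (251.902–201.4); B = 564 Ma → Ediacaran (635–538.8); C = 1953 Ma → Orosirian (2050–1800); D = 470 Ma → Ordovician (485.4–443.8).
The largest age is 1953 Ma and the smallest is 233 Ma; their difference is 1720 Myr.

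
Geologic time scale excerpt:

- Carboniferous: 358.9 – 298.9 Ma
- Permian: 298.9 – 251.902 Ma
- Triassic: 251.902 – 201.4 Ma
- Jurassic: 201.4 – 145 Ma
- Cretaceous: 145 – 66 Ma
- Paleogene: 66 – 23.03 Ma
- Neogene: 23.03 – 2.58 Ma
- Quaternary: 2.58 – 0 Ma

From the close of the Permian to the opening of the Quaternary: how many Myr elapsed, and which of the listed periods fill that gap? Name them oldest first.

The Permian closes at 251.902 Ma and the Quaternary opens at 2.58 Ma, so the interval is 251.902 − 2.58 = 249.322 Myr.
A period fits inside if it starts at or after 251.902 Ma and ends at or before 2.58 Ma; oldest first that gives Triassic, Jurassic, Cretaceous, Paleogene, Neogene.

249.322 million years; Triassic, Jurassic, Cretaceous, Paleogene, Neogene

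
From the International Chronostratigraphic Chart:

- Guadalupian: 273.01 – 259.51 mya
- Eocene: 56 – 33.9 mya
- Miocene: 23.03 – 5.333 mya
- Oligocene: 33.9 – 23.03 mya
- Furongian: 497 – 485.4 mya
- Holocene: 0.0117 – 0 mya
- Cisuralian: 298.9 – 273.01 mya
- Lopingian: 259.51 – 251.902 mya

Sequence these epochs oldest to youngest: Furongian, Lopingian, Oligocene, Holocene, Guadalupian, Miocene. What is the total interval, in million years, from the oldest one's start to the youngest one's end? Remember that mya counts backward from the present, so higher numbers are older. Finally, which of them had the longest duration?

Furongian, Guadalupian, Lopingian, Oligocene, Miocene, Holocene; total span 497 Myr; longest is Miocene

From the excerpt: Furongian 497–485.4; Lopingian 259.51–251.902; Oligocene 33.9–23.03; Holocene 0.0117–0; Guadalupian 273.01–259.51; Miocene 23.03–5.333 (Ma).
Larger Ma is earlier, so the oldest is Furongian and the youngest is Holocene; oldest to youngest: Furongian, Guadalupian, Lopingian, Oligocene, Miocene, Holocene.
Oldest start 497 minus youngest end 0 gives 497 Myr overall.
Individual lengths (start − end): Lopingian 7.608; Miocene 17.697; Oligocene 10.87; Guadalupian 13.5; Furongian 11.6; Holocene 0.0117. The largest is Miocene at 17.697 Myr.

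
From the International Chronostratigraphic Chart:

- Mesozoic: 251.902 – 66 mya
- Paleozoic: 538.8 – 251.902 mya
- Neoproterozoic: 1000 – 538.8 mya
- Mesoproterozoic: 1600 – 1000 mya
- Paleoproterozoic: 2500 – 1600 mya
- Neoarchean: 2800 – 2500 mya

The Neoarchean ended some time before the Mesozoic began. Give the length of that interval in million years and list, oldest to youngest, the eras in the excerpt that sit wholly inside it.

2248.098 million years; Paleoproterozoic, Mesoproterozoic, Neoproterozoic, Paleozoic

The Neoarchean closes at 2500 Ma and the Mesozoic opens at 251.902 Ma, so the interval is 2500 − 251.902 = 2248.098 Myr.
An era fits inside if it starts at or after 2500 Ma and ends at or before 251.902 Ma; oldest first that gives Paleoproterozoic, Mesoproterozoic, Neoproterozoic, Paleozoic.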